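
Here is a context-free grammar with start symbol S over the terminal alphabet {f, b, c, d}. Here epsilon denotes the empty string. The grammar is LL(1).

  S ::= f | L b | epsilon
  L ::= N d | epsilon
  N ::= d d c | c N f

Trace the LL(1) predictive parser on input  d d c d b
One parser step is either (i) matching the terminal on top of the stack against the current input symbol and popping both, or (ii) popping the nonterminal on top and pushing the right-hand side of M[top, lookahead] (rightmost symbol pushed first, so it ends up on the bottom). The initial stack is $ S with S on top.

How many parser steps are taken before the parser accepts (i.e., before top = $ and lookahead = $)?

     Stack        Input        Action
  1  $ S          d d c d b $  expand S ::= L b
  2  $ b L        d d c d b $  expand L ::= N d
  3  $ b d N      d d c d b $  expand N ::= d d c
  4  $ b d c d d  d d c d b $  match d
  5  $ b d c d    d c d b $    match d
  6  $ b d c      c d b $      match c
  7  $ b d        d b $        match d
  8  $ b          b $          match b
Accept reached after 8 steps.

8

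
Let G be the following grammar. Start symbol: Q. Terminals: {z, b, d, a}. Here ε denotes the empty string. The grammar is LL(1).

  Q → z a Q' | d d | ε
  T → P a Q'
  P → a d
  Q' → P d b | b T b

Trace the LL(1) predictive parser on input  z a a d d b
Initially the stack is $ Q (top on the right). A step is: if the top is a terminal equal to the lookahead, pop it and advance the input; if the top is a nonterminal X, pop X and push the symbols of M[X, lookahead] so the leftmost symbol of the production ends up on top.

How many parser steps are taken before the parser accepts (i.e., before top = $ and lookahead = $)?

step 1: stack=$ Q  input=z a a d d b $  — expand Q → z a Q'
step 2: stack=$ Q' a z  input=z a a d d b $  — match z
step 3: stack=$ Q' a  input=a a d d b $  — match a
step 4: stack=$ Q'  input=a d d b $  — expand Q' → P d b
step 5: stack=$ b d P  input=a d d b $  — expand P → a d
step 6: stack=$ b d d a  input=a d d b $  — match a
step 7: stack=$ b d d  input=d d b $  — match d
step 8: stack=$ b d  input=d b $  — match d
step 9: stack=$ b  input=b $  — match b
Accept reached after 9 steps.

9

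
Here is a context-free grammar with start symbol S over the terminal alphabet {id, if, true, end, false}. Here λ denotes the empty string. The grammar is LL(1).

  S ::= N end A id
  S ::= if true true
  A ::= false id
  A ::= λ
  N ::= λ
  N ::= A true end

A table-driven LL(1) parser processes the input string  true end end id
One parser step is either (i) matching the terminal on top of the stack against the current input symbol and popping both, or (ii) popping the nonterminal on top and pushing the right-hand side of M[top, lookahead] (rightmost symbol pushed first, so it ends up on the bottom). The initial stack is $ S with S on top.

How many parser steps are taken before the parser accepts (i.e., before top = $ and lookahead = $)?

8

step 1: stack=$ S  input=true end end id $  — expand S ::= N end A id
step 2: stack=$ id A end N  input=true end end id $  — expand N ::= A true end
step 3: stack=$ id A end end true A  input=true end end id $  — expand A ::= λ
step 4: stack=$ id A end end true  input=true end end id $  — match true
step 5: stack=$ id A end end  input=end end id $  — match end
step 6: stack=$ id A end  input=end id $  — match end
step 7: stack=$ id A  input=id $  — expand A ::= λ
step 8: stack=$ id  input=id $  — match id
Accept reached after 8 steps.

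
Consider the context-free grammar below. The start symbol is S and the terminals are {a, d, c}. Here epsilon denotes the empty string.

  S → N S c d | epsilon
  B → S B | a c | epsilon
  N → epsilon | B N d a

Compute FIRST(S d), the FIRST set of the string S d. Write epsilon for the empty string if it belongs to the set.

{a, c, d}

FIRST(S) = {epsilon, a, c, d}  (via N S c d)
FIRST(B) = {epsilon, a, c, d}  (via S B)
FIRST(N) = {epsilon, a, c, d}  (via B N d a)
FIRST(S d): take FIRST of each symbol in turn, carrying on past any symbol whose FIRST contains epsilon; result {a, c, d}.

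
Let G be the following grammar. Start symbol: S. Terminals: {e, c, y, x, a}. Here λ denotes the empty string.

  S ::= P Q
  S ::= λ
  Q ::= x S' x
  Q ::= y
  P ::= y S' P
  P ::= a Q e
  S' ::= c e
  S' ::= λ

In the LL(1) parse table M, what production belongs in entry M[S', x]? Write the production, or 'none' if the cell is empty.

FIRST(Q) = {x, y}
FIRST(P) = {a, y}
FIRST(S') = {λ, c}
FIRST(S) = {λ, a, y}  (via P Q)
FOLLOW(S) includes $ since S is the start symbol.
FOLLOW(S'): in Q::=x S' x, S' is followed by x with FIRST {x}; in P::=y S' P, S' is followed by P with FIRST {a, y}. Thus FOLLOW(S') = {a, x, y}.
For S' ::= c e: FIRST(c e) = {c}, so it goes in M[S', t] for t ∈ {c}.
For S' ::= λ: FIRST(λ) = {λ}, so it goes in M[S', t] for t ∈ {}; since λ ∈ FIRST, also for every t ∈ FOLLOW(S') = {a, x, y}.

S' ::= λ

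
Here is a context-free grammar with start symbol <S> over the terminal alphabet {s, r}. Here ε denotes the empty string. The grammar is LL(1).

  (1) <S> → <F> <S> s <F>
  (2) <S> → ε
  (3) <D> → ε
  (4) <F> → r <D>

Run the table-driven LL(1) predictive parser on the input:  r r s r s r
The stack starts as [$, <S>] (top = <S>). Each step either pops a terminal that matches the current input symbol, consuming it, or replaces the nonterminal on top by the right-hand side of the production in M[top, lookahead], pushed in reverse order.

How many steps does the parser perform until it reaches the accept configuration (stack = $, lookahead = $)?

step 1: stack=$ <S>  input=r r s r s r $  — expand <S> → <F> <S> s <F>
step 2: stack=$ <F> s <S> <F>  input=r r s r s r $  — expand <F> → r <D>
step 3: stack=$ <F> s <S> <D> r  input=r r s r s r $  — match r
step 4: stack=$ <F> s <S> <D>  input=r s r s r $  — expand <D> → ε
step 5: stack=$ <F> s <S>  input=r s r s r $  — expand <S> → <F> <S> s <F>
step 6: stack=$ <F> s <F> s <S> <F>  input=r s r s r $  — expand <F> → r <D>
step 7: stack=$ <F> s <F> s <S> <D> r  input=r s r s r $  — match r
step 8: stack=$ <F> s <F> s <S> <D>  input=s r s r $  — expand <D> → ε
step 9: stack=$ <F> s <F> s <S>  input=s r s r $  — expand <S> → ε
step 10: stack=$ <F> s <F> s  input=s r s r $  — match s
step 11: stack=$ <F> s <F>  input=r s r $  — expand <F> → r <D>
step 12: stack=$ <F> s <D> r  input=r s r $  — match r
step 13: stack=$ <F> s <D>  input=s r $  — expand <D> → ε
step 14: stack=$ <F> s  input=s r $  — match s
step 15: stack=$ <F>  input=r $  — expand <F> → r <D>
step 16: stack=$ <D> r  input=r $  — match r
step 17: stack=$ <D>  input=$  — expand <D> → ε
Accept reached after 17 steps.

17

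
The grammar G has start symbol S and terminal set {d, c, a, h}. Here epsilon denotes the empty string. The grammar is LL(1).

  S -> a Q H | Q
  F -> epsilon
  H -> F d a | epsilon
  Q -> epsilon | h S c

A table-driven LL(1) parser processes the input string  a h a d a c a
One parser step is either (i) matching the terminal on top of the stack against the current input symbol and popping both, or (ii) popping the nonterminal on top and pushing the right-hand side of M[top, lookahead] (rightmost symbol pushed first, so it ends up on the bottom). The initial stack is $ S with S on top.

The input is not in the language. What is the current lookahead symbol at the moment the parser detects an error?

      Stack        Input            Action
   1  $ S          a h a d a c a $  expand S -> a Q H
   2  $ H Q a      a h a d a c a $  match a
   3  $ H Q        h a d a c a $    expand Q -> h S c
   4  $ H c S h    h a d a c a $    match h
   5  $ H c S      a d a c a $      expand S -> a Q H
   6  $ H c H Q a  a d a c a $      match a
   7  $ H c H Q    d a c a $        expand Q -> epsilon
   8  $ H c H      d a c a $        expand H -> F d a
   9  $ H c a d F  d a c a $        expand F -> epsilon
  10  $ H c a d    d a c a $        match d
  11  $ H c a      a c a $          match a
  12  $ H c        c a $            match c
  13  $ H          a $              error: M[H, a] is empty

a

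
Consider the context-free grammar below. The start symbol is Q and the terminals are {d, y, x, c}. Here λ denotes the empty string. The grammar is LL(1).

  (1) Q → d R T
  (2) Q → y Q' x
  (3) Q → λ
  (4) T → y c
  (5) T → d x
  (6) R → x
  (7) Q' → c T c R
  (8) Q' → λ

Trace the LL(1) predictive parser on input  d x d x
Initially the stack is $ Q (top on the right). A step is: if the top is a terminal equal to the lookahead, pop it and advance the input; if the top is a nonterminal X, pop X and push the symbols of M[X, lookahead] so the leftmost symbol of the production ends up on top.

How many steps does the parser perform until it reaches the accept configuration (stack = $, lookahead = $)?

7

     Stack    Input      Action
  1  $ Q      d x d x $  expand Q → d R T
  2  $ T R d  d x d x $  match d
  3  $ T R    x d x $    expand R → x
  4  $ T x    x d x $    match x
  5  $ T      d x $      expand T → d x
  6  $ x d    d x $      match d
  7  $ x      x $        match x
Accept reached after 7 steps.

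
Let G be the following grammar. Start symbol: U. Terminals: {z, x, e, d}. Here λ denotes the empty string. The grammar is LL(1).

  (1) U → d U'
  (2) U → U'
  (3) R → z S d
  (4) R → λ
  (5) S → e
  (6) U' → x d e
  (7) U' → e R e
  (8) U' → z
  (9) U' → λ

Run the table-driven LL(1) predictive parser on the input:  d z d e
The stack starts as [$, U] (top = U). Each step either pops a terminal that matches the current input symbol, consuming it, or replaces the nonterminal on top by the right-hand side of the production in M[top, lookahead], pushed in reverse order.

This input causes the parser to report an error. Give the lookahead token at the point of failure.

d

     Stack   Input      Action
  1  $ U     d z d e $  expand U → d U'
  2  $ U' d  d z d e $  match d
  3  $ U'    z d e $    expand U' → z
  4  $ z     z d e $    match z
  5  $       d e $      error: stack empty but input remains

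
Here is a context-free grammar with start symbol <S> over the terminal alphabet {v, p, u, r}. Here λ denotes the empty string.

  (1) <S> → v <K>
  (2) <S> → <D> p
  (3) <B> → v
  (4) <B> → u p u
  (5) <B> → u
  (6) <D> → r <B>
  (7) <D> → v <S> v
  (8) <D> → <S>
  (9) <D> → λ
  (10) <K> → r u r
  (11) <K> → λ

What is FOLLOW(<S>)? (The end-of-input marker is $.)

FIRST(<B>) = {u, v}
FIRST(<K>) = {λ, r}
FIRST(<S>) = {p, r, v}  (via <D> p)
FIRST(<D>) = {λ, p, r, v}  (via <S>)
FOLLOW(<S>) includes $ since <S> is the start symbol.
FOLLOW(<D>): in <S>→<D> p, <D> is followed by p with FIRST {p}. Thus FOLLOW(<D>) = {p}.
FOLLOW(<S>): in <D>→v <S> v, <S> is followed by v with FIRST {v}; in <D>→<S>, the suffix after <S> is empty, so FOLLOW(<S>) ⊇ FOLLOW(<D>) = {p}. Thus FOLLOW(<S>) = {$, p, v}.
FOLLOW(<B>): in <D>→r <B>, the suffix after <B> is empty, so FOLLOW(<B>) ⊇ FOLLOW(<D>) = {p}. Thus FOLLOW(<B>) = {p}.
FOLLOW(<K>): in <S>→v <K>, the suffix after <K> is empty, so FOLLOW(<K>) ⊇ FOLLOW(<S>) = {$, p, v}. Thus FOLLOW(<K>) = {$, p, v}.

{$, p, v}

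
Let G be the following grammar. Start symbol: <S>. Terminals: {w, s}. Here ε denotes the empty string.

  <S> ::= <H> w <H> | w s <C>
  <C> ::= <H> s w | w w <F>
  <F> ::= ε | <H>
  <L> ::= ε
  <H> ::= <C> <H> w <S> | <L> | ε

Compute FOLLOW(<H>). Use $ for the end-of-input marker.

{$, s, w}

FIRST(<L>) = {ε}
FIRST(<S>) = {s, w}  (via <H> w <H>)
FIRST(<C>) = {s, w}  (via <H> s w)
FIRST(<H>) = {ε, s, w}  (via <C> <H> w <S>, <L>)
FIRST(<F>) = {ε, s, w}  (via <H>)
FOLLOW(<S>) includes $ since <S> is the start symbol.
FOLLOW(<S>): in <H>::=<C> <H> w <S>, the suffix after <S> is empty, so FOLLOW(<S>) ⊇ FOLLOW(<H>) = {$, s, w}. Thus FOLLOW(<S>) = {$, s, w}.
FOLLOW(<C>): in <S>::=w s <C>, the suffix after <C> is empty, so FOLLOW(<C>) ⊇ FOLLOW(<S>) = {$, s, w}; in <H>::=<C> <H> w <S>, <C> is followed by <H> w <S> with FIRST {s, w}. Thus FOLLOW(<C>) = {$, s, w}.
FOLLOW(<F>): in <C>::=w w <F>, the suffix after <F> is empty, so FOLLOW(<F>) ⊇ FOLLOW(<C>) = {$, s, w}. Thus FOLLOW(<F>) = {$, s, w}.
FOLLOW(<H>): in <S>::=<H> w <H> (occurrence 1), <H> is followed by w <H> with FIRST {w}; in <S>::=<H> w <H> (occurrence 2), the suffix after <H> is empty, so FOLLOW(<H>) ⊇ FOLLOW(<S>) = {$, s, w}; in <C>::=<H> s w, <H> is followed by s w with FIRST {s}; in <F>::=<H>, the suffix after <H> is empty, so FOLLOW(<H>) ⊇ FOLLOW(<F>) = {$, s, w}; in <H>::=<C> <H> w <S>, <H> is followed by w <S> with FIRST {w}. Thus FOLLOW(<H>) = {$, s, w}.
FOLLOW(<L>): in <H>::=<L>, the suffix after <L> is empty, so FOLLOW(<L>) ⊇ FOLLOW(<H>) = {$, s, w}. Thus FOLLOW(<L>) = {$, s, w}.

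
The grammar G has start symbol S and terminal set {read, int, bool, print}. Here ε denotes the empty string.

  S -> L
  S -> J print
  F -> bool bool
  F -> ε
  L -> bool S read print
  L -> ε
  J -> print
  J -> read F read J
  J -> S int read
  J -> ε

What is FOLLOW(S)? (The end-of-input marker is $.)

FIRST(F): from F->bool bool we get {bool}; from F->ε we get {ε}. So FIRST(F) = {ε, bool}.
FIRST(L): from L->bool S read print we get {bool}; from L->ε we get {ε}. So FIRST(L) = {ε, bool}.
FIRST(S): from S->L we get {ε, bool}; from S->J print we get {bool, int, print, read}. So FIRST(S) = {ε, bool, int, print, read}.
FIRST(J): from J->print we get {print}; from J->read F read J we get {read}; from J->S int read we get {bool, int, print, read}; from J->ε we get {ε}. So FIRST(J) = {ε, bool, int, print, read}.
FOLLOW(S) includes $ since S is the start symbol.
FOLLOW(S): in L->bool S read print, S is followed by read print with FIRST {read}; in J->S int read, S is followed by int read with FIRST {int}. Thus FOLLOW(S) = {$, int, read}.
FOLLOW(F): in J->read F read J, F is followed by read J with FIRST {read}. Thus FOLLOW(F) = {read}.
FOLLOW(L): in S->L, the suffix after L is empty, so FOLLOW(L) ⊇ FOLLOW(S) = {$, int, read}. Thus FOLLOW(L) = {$, int, read}.
FOLLOW(J): in S->J print, J is followed by print with FIRST {print}; in J->read F read J, the suffix after J is empty (adds nothing new). Thus FOLLOW(J) = {print}.

{$, int, read}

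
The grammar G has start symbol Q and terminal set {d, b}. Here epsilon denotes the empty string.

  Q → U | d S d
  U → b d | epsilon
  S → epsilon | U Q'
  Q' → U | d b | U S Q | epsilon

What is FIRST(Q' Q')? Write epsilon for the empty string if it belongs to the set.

FIRST(U): from U→b d we get {b}; from U→epsilon we get {epsilon}. So FIRST(U) = {epsilon, b}.
FIRST(Q): from Q→U we get {epsilon, b}; from Q→d S d we get {d}. So FIRST(Q) = {epsilon, b, d}.
FIRST(S): from S→epsilon we get {epsilon}; from S→U Q' we get {epsilon, b, d}. So FIRST(S) = {epsilon, b, d}.
FIRST(Q'): from Q'→U we get {epsilon, b}; from Q'→d b we get {d}; from Q'→U S Q we get {epsilon, b, d}; from Q'→epsilon we get {epsilon}. So FIRST(Q') = {epsilon, b, d}.
FIRST(Q' Q'): take FIRST of each symbol in turn, carrying on past any symbol whose FIRST contains epsilon; result {epsilon, b, d}.

{epsilon, b, d}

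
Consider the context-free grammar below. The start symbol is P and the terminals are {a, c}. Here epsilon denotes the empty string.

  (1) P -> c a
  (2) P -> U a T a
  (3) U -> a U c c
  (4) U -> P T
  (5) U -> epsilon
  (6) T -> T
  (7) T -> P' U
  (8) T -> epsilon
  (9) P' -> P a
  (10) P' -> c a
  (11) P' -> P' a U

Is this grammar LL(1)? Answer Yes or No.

No

FIRST(P) = {a, c}
FIRST(U) = {epsilon, a, c}
FIRST(T) = {epsilon, a, c}
FIRST(P') = {a, c}
FOLLOW(P) = {$, a, c}
FOLLOW(U) = {a, c}
FOLLOW(T) = {a, c}
FOLLOW(P') = {a, c}
Cell M[P, c] receives both P -> c a and P -> U a T a — the grammar is not LL(1).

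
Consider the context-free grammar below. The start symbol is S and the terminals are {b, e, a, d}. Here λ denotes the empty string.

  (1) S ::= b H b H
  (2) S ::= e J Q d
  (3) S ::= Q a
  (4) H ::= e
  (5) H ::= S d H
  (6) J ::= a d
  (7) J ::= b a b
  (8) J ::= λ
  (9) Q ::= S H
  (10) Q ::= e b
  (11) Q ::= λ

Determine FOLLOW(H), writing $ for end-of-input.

FIRST(J): from J::=a d we get {a}; from J::=b a b we get {b}; from J::=λ we get {λ}. So FIRST(J) = {λ, a, b}.
FIRST(S): from S::=b H b H we get {b}; from S::=e J Q d we get {e}; from S::=Q a we get {a, b, e}. So FIRST(S) = {a, b, e}.
FIRST(H): from H::=e we get {e}; from H::=S d H we get {a, b, e}. So FIRST(H) = {a, b, e}.
FIRST(Q): from Q::=S H we get {a, b, e}; from Q::=e b we get {e}; from Q::=λ we get {λ}. So FIRST(Q) = {λ, a, b, e}.
FOLLOW(S) includes $ since S is the start symbol.
FOLLOW(S): in H::=S d H, S is followed by d H with FIRST {d}; in Q::=S H, S is followed by H with FIRST {a, b, e}. Thus FOLLOW(S) = {$, a, b, d, e}.
FOLLOW(J): in S::=e J Q d, J is followed by Q d with FIRST {a, b, d, e}. Thus FOLLOW(J) = {a, b, d, e}.
FOLLOW(Q): in S::=e J Q d, Q is followed by d with FIRST {d}; in S::=Q a, Q is followed by a with FIRST {a}. Thus FOLLOW(Q) = {a, d}.
FOLLOW(H): in S::=b H b H (occurrence 1), H is followed by b H with FIRST {b}; in S::=b H b H (occurrence 2), the suffix after H is empty, so FOLLOW(H) ⊇ FOLLOW(S) = {$, a, b, d, e}; in H::=S d H, the suffix after H is empty (adds nothing new); in Q::=S H, the suffix after H is empty, so FOLLOW(H) ⊇ FOLLOW(Q) = {a, d}. Thus FOLLOW(H) = {$, a, b, d, e}.

{$, a, b, d, e}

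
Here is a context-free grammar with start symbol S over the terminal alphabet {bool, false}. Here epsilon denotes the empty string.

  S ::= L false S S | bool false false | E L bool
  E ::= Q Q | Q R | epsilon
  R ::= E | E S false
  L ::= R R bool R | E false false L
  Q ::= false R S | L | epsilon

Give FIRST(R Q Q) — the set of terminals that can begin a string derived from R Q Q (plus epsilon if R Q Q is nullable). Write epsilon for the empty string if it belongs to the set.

FIRST(S) = {bool, false}  (via L false S S, E L bool)
FIRST(E) = {epsilon, bool, false}  (via Q Q, Q R)
FIRST(R) = {epsilon, bool, false}  (via E, E S false)
FIRST(L) = {bool, false}  (via R R bool R, E false false L)
FIRST(Q) = {epsilon, bool, false}  (via L)
FIRST(R Q Q): take FIRST of each symbol in turn, carrying on past any symbol whose FIRST contains epsilon; result {epsilon, bool, false}.

{epsilon, bool, false}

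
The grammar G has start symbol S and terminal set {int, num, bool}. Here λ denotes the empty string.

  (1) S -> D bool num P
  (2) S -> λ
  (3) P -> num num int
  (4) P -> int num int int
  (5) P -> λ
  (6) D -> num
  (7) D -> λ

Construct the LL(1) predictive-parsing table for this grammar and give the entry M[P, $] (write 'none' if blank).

P -> λ

FIRST(P) = {λ, int, num}
FIRST(D) = {λ, num}
FIRST(S) = {λ, bool, num}  (via D bool num P)
FOLLOW(S) includes $ since S is the start symbol.
FOLLOW(S): S appears on no right-hand side. Thus FOLLOW(S) = {$}.
FOLLOW(P): in S->D bool num P, the suffix after P is empty, so FOLLOW(P) ⊇ FOLLOW(S) = {$}. Thus FOLLOW(P) = {$}.
For P -> num num int: FIRST(num num int) = {num}, so it goes in M[P, t] for t ∈ {num}.
For P -> int num int int: FIRST(int num int int) = {int}, so it goes in M[P, t] for t ∈ {int}.
For P -> λ: FIRST(λ) = {λ}, so it goes in M[P, t] for t ∈ {}; since λ ∈ FIRST, also for every t ∈ FOLLOW(P) = {$}.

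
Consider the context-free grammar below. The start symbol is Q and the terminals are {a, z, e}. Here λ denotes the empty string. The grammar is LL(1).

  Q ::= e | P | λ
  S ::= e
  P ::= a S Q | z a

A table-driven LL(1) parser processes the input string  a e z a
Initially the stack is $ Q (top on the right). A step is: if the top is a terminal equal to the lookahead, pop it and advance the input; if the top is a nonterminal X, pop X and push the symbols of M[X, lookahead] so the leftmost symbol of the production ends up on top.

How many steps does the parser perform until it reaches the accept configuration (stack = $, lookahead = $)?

     Stack    Input      Action
  1  $ Q      a e z a $  expand Q ::= P
  2  $ P      a e z a $  expand P ::= a S Q
  3  $ Q S a  a e z a $  match a
  4  $ Q S    e z a $    expand S ::= e
  5  $ Q e    e z a $    match e
  6  $ Q      z a $      expand Q ::= P
  7  $ P      z a $      expand P ::= z a
  8  $ a z    z a $      match z
  9  $ a      a $        match a
Accept reached after 9 steps.

9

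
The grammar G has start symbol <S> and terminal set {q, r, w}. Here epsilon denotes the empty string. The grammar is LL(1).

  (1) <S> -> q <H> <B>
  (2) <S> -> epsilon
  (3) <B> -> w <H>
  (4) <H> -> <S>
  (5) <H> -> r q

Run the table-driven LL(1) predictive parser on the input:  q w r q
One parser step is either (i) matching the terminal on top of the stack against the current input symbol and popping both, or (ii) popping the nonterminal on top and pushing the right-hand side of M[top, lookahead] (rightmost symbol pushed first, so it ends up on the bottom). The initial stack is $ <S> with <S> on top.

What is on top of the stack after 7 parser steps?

     Stack        Input      Action
  1  $ <S>        q w r q $  expand <S> -> q <H> <B>
  2  $ <B> <H> q  q w r q $  match q
  3  $ <B> <H>    w r q $    expand <H> -> <S>
  4  $ <B> <S>    w r q $    expand <S> -> epsilon
  5  $ <B>        w r q $    expand <B> -> w <H>
  6  $ <H> w      w r q $    match w
  7  $ <H>        r q $      expand <H> -> r q
Stack after step 7: $ q r (top = r).

r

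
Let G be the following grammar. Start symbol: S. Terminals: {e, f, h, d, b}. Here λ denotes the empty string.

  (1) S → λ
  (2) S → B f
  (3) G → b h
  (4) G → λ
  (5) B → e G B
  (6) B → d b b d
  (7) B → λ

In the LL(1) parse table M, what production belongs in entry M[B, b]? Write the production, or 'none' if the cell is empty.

none

FIRST(G): from G→b h we get {b}; from G→λ we get {λ}. So FIRST(G) = {λ, b}.
FIRST(B): from B→e G B we get {e}; from B→d b b d we get {d}; from B→λ we get {λ}. So FIRST(B) = {λ, d, e}.
FIRST(S): from S→λ we get {λ}; from S→B f we get {d, e, f}. So FIRST(S) = {λ, d, e, f}.
FOLLOW(S) includes $ since S is the start symbol.
FOLLOW(B): in S→B f, B is followed by f with FIRST {f}; in B→e G B, the suffix after B is empty (adds nothing new). Thus FOLLOW(B) = {f}.
For B → e G B: FIRST(e G B) = {e}, so it goes in M[B, t] for t ∈ {e}.
For B → d b b d: FIRST(d b b d) = {d}, so it goes in M[B, t] for t ∈ {d}.
For B → λ: FIRST(λ) = {λ}, so it goes in M[B, t] for t ∈ {}; since λ ∈ FIRST, also for every t ∈ FOLLOW(B) = {f}.
None of these place a production in M[B, b].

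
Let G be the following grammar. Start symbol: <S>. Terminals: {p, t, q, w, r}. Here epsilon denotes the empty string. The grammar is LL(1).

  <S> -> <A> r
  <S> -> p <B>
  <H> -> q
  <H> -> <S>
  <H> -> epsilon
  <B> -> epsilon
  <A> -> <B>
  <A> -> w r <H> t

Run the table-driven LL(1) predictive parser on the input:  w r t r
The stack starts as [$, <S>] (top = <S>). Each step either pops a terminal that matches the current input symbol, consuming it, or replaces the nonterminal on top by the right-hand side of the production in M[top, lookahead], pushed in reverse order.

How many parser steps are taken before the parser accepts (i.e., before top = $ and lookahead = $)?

step 1: stack=$ <S>  input=w r t r $  — expand <S> -> <A> r
step 2: stack=$ r <A>  input=w r t r $  — expand <A> -> w r <H> t
step 3: stack=$ r t <H> r w  input=w r t r $  — match w
step 4: stack=$ r t <H> r  input=r t r $  — match r
step 5: stack=$ r t <H>  input=t r $  — expand <H> -> epsilon
step 6: stack=$ r t  input=t r $  — match t
step 7: stack=$ r  input=r $  — match r
Accept reached after 7 steps.

7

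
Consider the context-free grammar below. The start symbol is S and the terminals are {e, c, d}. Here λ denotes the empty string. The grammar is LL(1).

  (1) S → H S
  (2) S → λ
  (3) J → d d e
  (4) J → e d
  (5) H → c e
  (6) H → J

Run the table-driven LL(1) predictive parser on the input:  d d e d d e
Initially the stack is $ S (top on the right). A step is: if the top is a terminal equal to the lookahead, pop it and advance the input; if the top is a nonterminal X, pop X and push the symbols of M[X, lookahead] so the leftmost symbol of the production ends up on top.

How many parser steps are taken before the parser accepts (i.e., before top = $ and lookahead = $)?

13

step 1: stack=$ S  input=d d e d d e $  — expand S → H S
step 2: stack=$ S H  input=d d e d d e $  — expand H → J
step 3: stack=$ S J  input=d d e d d e $  — expand J → d d e
step 4: stack=$ S e d d  input=d d e d d e $  — match d
step 5: stack=$ S e d  input=d e d d e $  — match d
step 6: stack=$ S e  input=e d d e $  — match e
step 7: stack=$ S  input=d d e $  — expand S → H S
step 8: stack=$ S H  input=d d e $  — expand H → J
step 9: stack=$ S J  input=d d e $  — expand J → d d e
step 10: stack=$ S e d d  input=d d e $  — match d
step 11: stack=$ S e d  input=d e $  — match d
step 12: stack=$ S e  input=e $  — match e
step 13: stack=$ S  input=$  — expand S → λ
Accept reached after 13 steps.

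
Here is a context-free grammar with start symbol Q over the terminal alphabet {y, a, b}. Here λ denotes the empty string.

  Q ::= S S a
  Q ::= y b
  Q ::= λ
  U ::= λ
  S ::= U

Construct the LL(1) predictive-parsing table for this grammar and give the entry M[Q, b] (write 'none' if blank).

FIRST(U) = {λ}
FIRST(S) = {λ}  (via U)
FIRST(Q) = {λ, a, y}  (via S S a)
FOLLOW(Q) includes $ since Q is the start symbol.
FOLLOW(Q): Q appears on no right-hand side. Thus FOLLOW(Q) = {$}.
For Q ::= S S a: FIRST(S S a) = {a}, so it goes in M[Q, t] for t ∈ {a}.
For Q ::= y b: FIRST(y b) = {y}, so it goes in M[Q, t] for t ∈ {y}.
For Q ::= λ: FIRST(λ) = {λ}, so it goes in M[Q, t] for t ∈ {}; since λ ∈ FIRST, also for every t ∈ FOLLOW(Q) = {$}.
None of these place a production in M[Q, b].

none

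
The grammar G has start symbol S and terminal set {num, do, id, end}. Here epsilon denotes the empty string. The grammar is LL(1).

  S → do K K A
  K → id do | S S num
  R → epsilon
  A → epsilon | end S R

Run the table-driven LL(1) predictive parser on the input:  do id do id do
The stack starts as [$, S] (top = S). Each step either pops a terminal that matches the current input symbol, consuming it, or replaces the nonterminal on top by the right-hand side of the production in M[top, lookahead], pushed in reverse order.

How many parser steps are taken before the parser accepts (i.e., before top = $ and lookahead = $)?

step 1: stack=$ S  input=do id do id do $  — expand S → do K K A
step 2: stack=$ A K K do  input=do id do id do $  — match do
step 3: stack=$ A K K  input=id do id do $  — expand K → id do
step 4: stack=$ A K do id  input=id do id do $  — match id
step 5: stack=$ A K do  input=do id do $  — match do
step 6: stack=$ A K  input=id do $  — expand K → id do
step 7: stack=$ A do id  input=id do $  — match id
step 8: stack=$ A do  input=do $  — match do
step 9: stack=$ A  input=$  — expand A → epsilon
Accept reached after 9 steps.

9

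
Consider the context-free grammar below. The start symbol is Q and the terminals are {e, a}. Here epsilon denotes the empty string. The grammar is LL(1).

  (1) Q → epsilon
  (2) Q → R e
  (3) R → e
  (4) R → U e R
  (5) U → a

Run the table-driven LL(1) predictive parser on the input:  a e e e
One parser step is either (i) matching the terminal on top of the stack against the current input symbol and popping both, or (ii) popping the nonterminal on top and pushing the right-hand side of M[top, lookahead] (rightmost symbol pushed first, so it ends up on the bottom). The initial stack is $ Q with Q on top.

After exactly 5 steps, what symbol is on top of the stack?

R

     Stack      Input      Action
  1  $ Q        a e e e $  expand Q → R e
  2  $ e R      a e e e $  expand R → U e R
  3  $ e R e U  a e e e $  expand U → a
  4  $ e R e a  a e e e $  match a
  5  $ e R e    e e e $    match e
Stack after step 5: $ e R (top = R).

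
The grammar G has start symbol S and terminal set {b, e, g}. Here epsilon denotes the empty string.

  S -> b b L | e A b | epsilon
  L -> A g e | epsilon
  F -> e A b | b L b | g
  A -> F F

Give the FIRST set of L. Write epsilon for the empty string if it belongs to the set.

{epsilon, b, e, g}

FIRST(S) = {epsilon, b, e}
FIRST(F) = {b, e, g}
FIRST(A) = {b, e, g}  (via F F)
FIRST(L) = {epsilon, b, e, g}  (via A g e)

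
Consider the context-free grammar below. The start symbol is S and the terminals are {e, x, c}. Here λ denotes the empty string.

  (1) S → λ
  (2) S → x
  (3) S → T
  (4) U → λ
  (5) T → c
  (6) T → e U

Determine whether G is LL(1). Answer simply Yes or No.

Yes

FIRST(S) = {λ, c, e, x}
FIRST(U) = {λ}
FIRST(T) = {c, e}
FOLLOW(S) = {$}
FOLLOW(U) = {$}
FOLLOW(T) = {$}
Each cell of M receives at most one production.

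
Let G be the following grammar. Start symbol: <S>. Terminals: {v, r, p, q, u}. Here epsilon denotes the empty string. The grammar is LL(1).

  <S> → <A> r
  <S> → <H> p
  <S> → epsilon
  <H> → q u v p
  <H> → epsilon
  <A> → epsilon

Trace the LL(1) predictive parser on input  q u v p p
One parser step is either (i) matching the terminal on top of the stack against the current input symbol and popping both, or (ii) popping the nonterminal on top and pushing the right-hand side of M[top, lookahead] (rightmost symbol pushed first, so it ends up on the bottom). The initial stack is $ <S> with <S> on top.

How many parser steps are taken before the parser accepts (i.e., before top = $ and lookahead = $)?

7

step 1: stack=$ <S>  input=q u v p p $  — expand <S> → <H> p
step 2: stack=$ p <H>  input=q u v p p $  — expand <H> → q u v p
step 3: stack=$ p p v u q  input=q u v p p $  — match q
step 4: stack=$ p p v u  input=u v p p $  — match u
step 5: stack=$ p p v  input=v p p $  — match v
step 6: stack=$ p p  input=p p $  — match p
step 7: stack=$ p  input=p $  — match p
Accept reached after 7 steps.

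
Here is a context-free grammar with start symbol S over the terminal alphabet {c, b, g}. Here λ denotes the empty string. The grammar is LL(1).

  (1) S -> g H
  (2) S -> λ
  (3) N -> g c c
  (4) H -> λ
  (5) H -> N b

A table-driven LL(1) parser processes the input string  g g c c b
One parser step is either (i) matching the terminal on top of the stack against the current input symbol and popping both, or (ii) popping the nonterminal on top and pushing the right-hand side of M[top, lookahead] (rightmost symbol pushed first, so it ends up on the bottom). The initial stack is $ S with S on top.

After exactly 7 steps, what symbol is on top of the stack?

     Stack      Input        Action
  1  $ S        g g c c b $  expand S -> g H
  2  $ H g      g g c c b $  match g
  3  $ H        g c c b $    expand H -> N b
  4  $ b N      g c c b $    expand N -> g c c
  5  $ b c c g  g c c b $    match g
  6  $ b c c    c c b $      match c
  7  $ b c      c b $        match c
Stack after step 7: $ b (top = b).

b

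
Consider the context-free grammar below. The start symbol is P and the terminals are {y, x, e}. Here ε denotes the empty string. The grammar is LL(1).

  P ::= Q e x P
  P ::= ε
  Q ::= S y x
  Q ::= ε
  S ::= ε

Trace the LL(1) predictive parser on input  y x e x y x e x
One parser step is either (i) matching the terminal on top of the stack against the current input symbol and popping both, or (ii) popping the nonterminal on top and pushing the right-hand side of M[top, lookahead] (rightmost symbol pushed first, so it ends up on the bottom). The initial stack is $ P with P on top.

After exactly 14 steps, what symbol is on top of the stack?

step 1: stack=$ P  input=y x e x y x e x $  — expand P ::= Q e x P
step 2: stack=$ P x e Q  input=y x e x y x e x $  — expand Q ::= S y x
step 3: stack=$ P x e x y S  input=y x e x y x e x $  — expand S ::= ε
step 4: stack=$ P x e x y  input=y x e x y x e x $  — match y
step 5: stack=$ P x e x  input=x e x y x e x $  — match x
step 6: stack=$ P x e  input=e x y x e x $  — match e
step 7: stack=$ P x  input=x y x e x $  — match x
step 8: stack=$ P  input=y x e x $  — expand P ::= Q e x P
step 9: stack=$ P x e Q  input=y x e x $  — expand Q ::= S y x
step 10: stack=$ P x e x y S  input=y x e x $  — expand S ::= ε
step 11: stack=$ P x e x y  input=y x e x $  — match y
step 12: stack=$ P x e x  input=x e x $  — match x
step 13: stack=$ P x e  input=e x $  — match e
step 14: stack=$ P x  input=x $  — match x
Stack after step 14: $ P (top = P).

P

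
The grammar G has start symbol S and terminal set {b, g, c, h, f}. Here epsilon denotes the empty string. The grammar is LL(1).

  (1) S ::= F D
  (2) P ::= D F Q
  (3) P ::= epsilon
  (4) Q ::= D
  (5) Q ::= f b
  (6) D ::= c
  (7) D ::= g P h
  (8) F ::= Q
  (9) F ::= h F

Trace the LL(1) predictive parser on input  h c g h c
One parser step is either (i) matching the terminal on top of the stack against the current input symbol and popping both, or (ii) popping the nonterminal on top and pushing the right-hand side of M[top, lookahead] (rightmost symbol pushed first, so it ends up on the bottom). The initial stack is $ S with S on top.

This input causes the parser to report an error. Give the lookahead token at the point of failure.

      Stack    Input        Action
   1  $ S      h c g h c $  expand S ::= F D
   2  $ D F    h c g h c $  expand F ::= h F
   3  $ D F h  h c g h c $  match h
   4  $ D F    c g h c $    expand F ::= Q
   5  $ D Q    c g h c $    expand Q ::= D
   6  $ D D    c g h c $    expand D ::= c
   7  $ D c    c g h c $    match c
   8  $ D      g h c $      expand D ::= g P h
   9  $ h P g  g h c $      match g
  10  $ h P    h c $        expand P ::= epsilon
  11  $ h      h c $        match h
  12  $        c $          error: stack empty but input remains

c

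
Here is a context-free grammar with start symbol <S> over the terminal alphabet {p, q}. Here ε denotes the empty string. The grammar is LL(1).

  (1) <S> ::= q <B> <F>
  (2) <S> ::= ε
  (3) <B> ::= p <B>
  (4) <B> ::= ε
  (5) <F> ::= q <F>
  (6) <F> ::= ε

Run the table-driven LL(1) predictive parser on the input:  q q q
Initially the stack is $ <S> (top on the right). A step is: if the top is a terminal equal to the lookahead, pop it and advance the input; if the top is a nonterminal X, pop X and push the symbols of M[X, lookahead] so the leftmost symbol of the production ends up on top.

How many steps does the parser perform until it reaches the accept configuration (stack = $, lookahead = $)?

step 1: stack=$ <S>  input=q q q $  — expand <S> ::= q <B> <F>
step 2: stack=$ <F> <B> q  input=q q q $  — match q
step 3: stack=$ <F> <B>  input=q q $  — expand <B> ::= ε
step 4: stack=$ <F>  input=q q $  — expand <F> ::= q <F>
step 5: stack=$ <F> q  input=q q $  — match q
step 6: stack=$ <F>  input=q $  — expand <F> ::= q <F>
step 7: stack=$ <F> q  input=q $  — match q
step 8: stack=$ <F>  input=$  — expand <F> ::= ε
Accept reached after 8 steps.

8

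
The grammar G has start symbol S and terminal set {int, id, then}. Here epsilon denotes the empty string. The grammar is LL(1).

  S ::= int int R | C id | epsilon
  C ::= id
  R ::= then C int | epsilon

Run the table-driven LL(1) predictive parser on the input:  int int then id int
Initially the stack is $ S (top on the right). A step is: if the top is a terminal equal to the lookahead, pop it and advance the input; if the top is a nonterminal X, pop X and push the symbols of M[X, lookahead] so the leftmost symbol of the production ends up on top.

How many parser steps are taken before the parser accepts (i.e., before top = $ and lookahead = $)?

     Stack         Input                  Action
  1  $ S           int int then id int $  expand S ::= int int R
  2  $ R int int   int int then id int $  match int
  3  $ R int       int then id int $      match int
  4  $ R           then id int $          expand R ::= then C int
  5  $ int C then  then id int $          match then
  6  $ int C       id int $               expand C ::= id
  7  $ int id      id int $               match id
  8  $ int         int $                  match int
Accept reached after 8 steps.

8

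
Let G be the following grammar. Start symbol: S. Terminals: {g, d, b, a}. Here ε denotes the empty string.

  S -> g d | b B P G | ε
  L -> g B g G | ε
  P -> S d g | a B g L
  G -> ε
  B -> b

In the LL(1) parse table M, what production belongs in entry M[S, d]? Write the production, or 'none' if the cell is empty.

FIRST(S): from S->g d we get {g}; from S->b B P G we get {b}; from S->ε we get {ε}. So FIRST(S) = {ε, b, g}.
FIRST(L): from L->g B g G we get {g}; from L->ε we get {ε}. So FIRST(L) = {ε, g}.
FIRST(G): from G->ε we get {ε}. So FIRST(G) = {ε}.
FIRST(B): from B->b we get {b}. So FIRST(B) = {b}.
FIRST(P): from P->S d g we get {b, d, g}; from P->a B g L we get {a}. So FIRST(P) = {a, b, d, g}.
FOLLOW(S) includes $ since S is the start symbol.
FOLLOW(S): in P->S d g, S is followed by d g with FIRST {d}. Thus FOLLOW(S) = {$, d}.
For S -> g d: FIRST(g d) = {g}, so it goes in M[S, t] for t ∈ {g}.
For S -> b B P G: FIRST(b B P G) = {b}, so it goes in M[S, t] for t ∈ {b}.
For S -> ε: FIRST(ε) = {ε}, so it goes in M[S, t] for t ∈ {}; since ε ∈ FIRST, also for every t ∈ FOLLOW(S) = {$, d}.

S -> ε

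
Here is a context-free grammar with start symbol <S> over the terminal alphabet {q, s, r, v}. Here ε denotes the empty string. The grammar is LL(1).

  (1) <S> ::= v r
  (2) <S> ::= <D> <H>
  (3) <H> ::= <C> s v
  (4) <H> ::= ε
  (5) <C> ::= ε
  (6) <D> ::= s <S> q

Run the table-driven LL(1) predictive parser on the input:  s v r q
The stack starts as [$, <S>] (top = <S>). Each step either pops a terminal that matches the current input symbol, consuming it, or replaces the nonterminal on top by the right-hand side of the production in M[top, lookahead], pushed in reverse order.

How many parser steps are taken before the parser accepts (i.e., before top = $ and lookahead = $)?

     Stack          Input      Action
  1  $ <S>          s v r q $  expand <S> ::= <D> <H>
  2  $ <H> <D>      s v r q $  expand <D> ::= s <S> q
  3  $ <H> q <S> s  s v r q $  match s
  4  $ <H> q <S>    v r q $    expand <S> ::= v r
  5  $ <H> q r v    v r q $    match v
  6  $ <H> q r      r q $      match r
  7  $ <H> q        q $        match q
  8  $ <H>          $          expand <H> ::= ε
Accept reached after 8 steps.

8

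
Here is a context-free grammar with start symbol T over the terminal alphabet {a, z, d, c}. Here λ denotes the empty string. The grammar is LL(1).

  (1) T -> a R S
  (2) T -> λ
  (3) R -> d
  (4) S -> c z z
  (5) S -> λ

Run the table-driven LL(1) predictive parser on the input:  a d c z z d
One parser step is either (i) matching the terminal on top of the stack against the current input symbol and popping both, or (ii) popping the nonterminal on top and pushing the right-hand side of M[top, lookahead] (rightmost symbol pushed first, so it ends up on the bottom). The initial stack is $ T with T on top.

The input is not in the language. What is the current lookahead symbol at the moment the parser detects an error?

d

step 1: stack=$ T  input=a d c z z d $  — expand T -> a R S
step 2: stack=$ S R a  input=a d c z z d $  — match a
step 3: stack=$ S R  input=d c z z d $  — expand R -> d
step 4: stack=$ S d  input=d c z z d $  — match d
step 5: stack=$ S  input=c z z d $  — expand S -> c z z
step 6: stack=$ z z c  input=c z z d $  — match c
step 7: stack=$ z z  input=z z d $  — match z
step 8: stack=$ z  input=z d $  — match z
step 9: stack=$  input=d $  — error: stack empty but input remains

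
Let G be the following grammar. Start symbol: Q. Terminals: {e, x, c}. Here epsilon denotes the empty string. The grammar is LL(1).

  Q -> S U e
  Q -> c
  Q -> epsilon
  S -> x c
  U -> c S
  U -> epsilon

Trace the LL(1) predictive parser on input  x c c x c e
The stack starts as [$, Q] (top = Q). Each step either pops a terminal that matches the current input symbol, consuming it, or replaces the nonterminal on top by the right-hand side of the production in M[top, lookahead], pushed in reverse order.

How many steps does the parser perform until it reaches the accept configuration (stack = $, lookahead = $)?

10

      Stack      Input          Action
   1  $ Q        x c c x c e $  expand Q -> S U e
   2  $ e U S    x c c x c e $  expand S -> x c
   3  $ e U c x  x c c x c e $  match x
   4  $ e U c    c c x c e $    match c
   5  $ e U      c x c e $      expand U -> c S
   6  $ e S c    c x c e $      match c
   7  $ e S      x c e $        expand S -> x c
   8  $ e c x    x c e $        match x
   9  $ e c      c e $          match c
  10  $ e        e $            match e
Accept reached after 10 steps.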